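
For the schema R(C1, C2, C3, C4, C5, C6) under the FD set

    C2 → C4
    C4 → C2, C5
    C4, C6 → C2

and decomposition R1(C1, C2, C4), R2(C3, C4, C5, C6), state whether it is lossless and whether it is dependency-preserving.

lossy but dependency-preserving

Lossless test: (C4)⁺ = {C2, C4, C5}, which is a superkey of neither fragment — lossy.
Dependency preservation: C4 → C2, C5; C4, C6 → C2 are not contained in any single fragment, but the restricted closure of each left-hand side across the fragments still reaches the right-hand side; the remaining FDs each lie inside some fragment. All dependencies are preserved.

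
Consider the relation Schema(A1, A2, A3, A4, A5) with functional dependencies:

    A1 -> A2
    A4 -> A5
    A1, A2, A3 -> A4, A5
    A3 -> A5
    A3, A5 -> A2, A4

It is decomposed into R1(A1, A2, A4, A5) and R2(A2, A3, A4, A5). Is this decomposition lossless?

No

Common attributes: R1 ∩ R2 = {A2, A4, A5}.
No dependency enlarges {A2, A4, A5}, so (A2, A4, A5)⁺ = {A2, A4, A5}.
The closure contains neither all of R1 = {A1, A2, A4, A5} nor all of R2 = {A2, A3, A4, A5}, so the common attributes are not a superkey of either fragment. The join is lossy.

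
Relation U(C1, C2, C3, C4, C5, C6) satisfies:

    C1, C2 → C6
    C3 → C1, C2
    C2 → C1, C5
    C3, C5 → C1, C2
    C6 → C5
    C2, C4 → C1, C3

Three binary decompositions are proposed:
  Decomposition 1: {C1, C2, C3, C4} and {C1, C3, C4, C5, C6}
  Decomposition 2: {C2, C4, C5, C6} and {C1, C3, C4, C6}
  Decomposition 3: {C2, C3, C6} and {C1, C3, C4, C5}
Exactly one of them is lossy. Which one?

Decomposition 2

Decomposition 1: common = {C1, C3, C4}, closure = {C1, C2, C3, C4, C5, C6} → lossless.
Decomposition 2: common = {C4, C6}, closure = {C4, C5, C6} → lossy.
Decomposition 3: common = {C3}, closure = {C1, C2, C3, C5, C6} → lossless.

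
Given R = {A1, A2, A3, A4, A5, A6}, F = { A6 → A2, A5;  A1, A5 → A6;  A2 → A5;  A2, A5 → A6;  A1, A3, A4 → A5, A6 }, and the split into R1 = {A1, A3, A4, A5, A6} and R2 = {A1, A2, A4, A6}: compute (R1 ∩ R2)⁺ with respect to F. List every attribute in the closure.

A1, A2, A4, A5, A6

R1 ∩ R2 = {A1, A4, A6}.
A6 → A2, A5 applies, adding A2, A5
Closure: {A1, A2, A4, A5, A6}.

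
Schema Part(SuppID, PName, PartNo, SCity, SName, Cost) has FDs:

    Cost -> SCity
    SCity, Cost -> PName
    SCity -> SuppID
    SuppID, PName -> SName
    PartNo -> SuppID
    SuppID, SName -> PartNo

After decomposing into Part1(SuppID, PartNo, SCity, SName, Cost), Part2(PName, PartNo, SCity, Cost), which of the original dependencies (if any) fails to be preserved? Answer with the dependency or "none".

Check SuppID, PName → SName: no single fragment contains all of {SuppID, PName, SName}, and the restricted closure of {SuppID, PName} across the fragments never reaches {SName}.
Cost → SCity is preserved.
SCity, Cost → PName is preserved.
SCity → SuppID is preserved.
PartNo → SuppID is preserved.
SuppID, SName → PartNo is preserved.

SuppID, PName -> SName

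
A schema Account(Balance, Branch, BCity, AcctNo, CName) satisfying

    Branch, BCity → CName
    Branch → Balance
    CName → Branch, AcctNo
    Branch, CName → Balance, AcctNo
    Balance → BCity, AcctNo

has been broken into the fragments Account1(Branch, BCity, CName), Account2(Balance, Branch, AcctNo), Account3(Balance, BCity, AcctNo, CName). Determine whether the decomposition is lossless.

Chase test. Columns are Balance, Branch, BCity, AcctNo, CName; row i has aⱼ where attribute j ∈ Accounti, else bᵢⱼ.
Initial tableau (one row per fragment):
  row 1: b11 a2 a3 b14 a5
  row 2: a1 a2 b23 a4 b25
  row 3: a1 b32 a3 a4 a5
Rows 1 and 2 agree on Branch; apply Branch→Balance and equate their Balance entries.
Rows 1 and 3 agree on CName; apply CName→Branch, AcctNo and equate their Branch, AcctNo entries.
Rows 1 and 2 agree on Balance; apply Balance→BCity, AcctNo and equate their BCity, AcctNo entries.
Rows 1 and 2 agree on Branch, BCity; apply Branch, BCity→CName and equate their CName entries.
Row 1 is now all distinguished symbols — the join is lossless.

Yes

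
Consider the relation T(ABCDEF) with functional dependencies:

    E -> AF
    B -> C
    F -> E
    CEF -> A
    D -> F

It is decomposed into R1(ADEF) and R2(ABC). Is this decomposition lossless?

Common attributes: R1 ∩ R2 = {A}.
No dependency enlarges {A}, so (A)⁺ = {A}.
The closure contains neither all of R1 = {ADEF} nor all of R2 = {ABC}, so the common attributes are not a superkey of either fragment. The join is lossy.

No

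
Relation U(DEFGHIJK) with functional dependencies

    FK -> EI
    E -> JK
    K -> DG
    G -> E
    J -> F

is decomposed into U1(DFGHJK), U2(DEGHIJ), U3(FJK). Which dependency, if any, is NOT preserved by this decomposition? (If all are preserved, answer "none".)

none

FK → EI: restricted closure across fragments reaches EI.
E → JK: restricted closure across fragments reaches JK.
K → DG lies within U1.
G → E lies within U2.
J → F lies within U1.
Every dependency is enforceable on the fragments, so the decomposition is dependency-preserving.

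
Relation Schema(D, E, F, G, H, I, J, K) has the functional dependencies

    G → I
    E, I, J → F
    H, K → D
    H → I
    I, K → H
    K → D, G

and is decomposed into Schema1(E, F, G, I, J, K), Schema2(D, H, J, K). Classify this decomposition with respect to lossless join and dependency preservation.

Lossless test: (J, K)⁺ = {D, G, H, I, J, K}, which contains all of one fragment — lossless.
Dependency preservation: the restricted closure of {H} across the fragments never reaches {I}, so H → I cannot be enforced without a join — not preserved.

lossless but not dependency-preserving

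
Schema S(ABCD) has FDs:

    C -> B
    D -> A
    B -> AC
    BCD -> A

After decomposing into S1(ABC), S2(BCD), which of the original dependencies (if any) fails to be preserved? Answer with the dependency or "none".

Check D → A: no single fragment contains all of {AD}, and the restricted closure of {D} across the fragments never reaches {A}.
C → B is preserved.
B → AC is preserved.
BCD → A is preserved.

D -> A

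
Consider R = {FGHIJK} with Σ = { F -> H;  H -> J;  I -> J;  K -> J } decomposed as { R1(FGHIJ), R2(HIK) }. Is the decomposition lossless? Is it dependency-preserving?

Lossless test: (HI)⁺ = {HIJ}, which is a superkey of neither fragment — lossy.
Dependency preservation: the restricted closure of {K} across the fragments never reaches {J}, so K → J cannot be enforced without a join — not preserved.

lossy and not dependency-preserving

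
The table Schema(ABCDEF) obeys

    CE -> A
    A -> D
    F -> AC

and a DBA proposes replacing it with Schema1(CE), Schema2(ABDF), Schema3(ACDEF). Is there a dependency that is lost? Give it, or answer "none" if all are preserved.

CE → A lies within Schema3.
A → D lies within Schema2.
F → AC lies within Schema3.
Every dependency is enforceable on the fragments, so the decomposition is dependency-preserving.

none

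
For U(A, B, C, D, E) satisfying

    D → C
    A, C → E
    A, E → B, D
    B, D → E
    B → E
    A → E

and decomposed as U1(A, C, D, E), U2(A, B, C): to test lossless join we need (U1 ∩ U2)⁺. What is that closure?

U1 ∩ U2 = {A, C}.
A, C → E applies, adding E
A, E → B, D applies, adding B, D
Closure: {A, B, C, D, E}.

A, B, C, D, E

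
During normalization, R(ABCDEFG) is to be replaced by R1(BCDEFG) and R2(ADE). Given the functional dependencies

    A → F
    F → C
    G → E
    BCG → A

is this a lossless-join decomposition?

No

Common attributes: R1 ∩ R2 = {DE}.
No dependency enlarges {DE}, so (DE)⁺ = {DE}.
The closure contains neither all of R1 = {BCDEFG} nor all of R2 = {ADE}, so the common attributes are not a superkey of either fragment. The join is lossy.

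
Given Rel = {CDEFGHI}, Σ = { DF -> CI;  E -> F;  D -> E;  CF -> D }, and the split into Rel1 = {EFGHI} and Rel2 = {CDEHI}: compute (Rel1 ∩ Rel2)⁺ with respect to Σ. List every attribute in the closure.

Rel1 ∩ Rel2 = {EHI}.
E → F applies, adding F
Closure: {EFHI}.

EFHI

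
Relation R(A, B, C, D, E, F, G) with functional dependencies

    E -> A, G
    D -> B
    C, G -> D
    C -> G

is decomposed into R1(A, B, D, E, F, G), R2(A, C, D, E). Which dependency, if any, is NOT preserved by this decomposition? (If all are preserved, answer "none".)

Check C → G: no single fragment contains all of {C, G}, and the restricted closure of {C} across the fragments never reaches {G}.
E → A, G is preserved.
D → B is preserved.
C, G → D is preserved.

C -> G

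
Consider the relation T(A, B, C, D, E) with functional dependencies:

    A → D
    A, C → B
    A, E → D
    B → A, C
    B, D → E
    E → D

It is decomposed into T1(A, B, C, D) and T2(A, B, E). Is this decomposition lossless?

Yes

Common attributes: T1 ∩ T2 = {A, B}.
Closure of {A, B}: A → D applies, adding D; B → A, C applies, adding C; B, D → E applies, adding E. So (A, B)⁺ = {A, B, C, D, E}.
This closure contains every attribute of T1, so T1 ∩ T2 → T1. The join is lossless.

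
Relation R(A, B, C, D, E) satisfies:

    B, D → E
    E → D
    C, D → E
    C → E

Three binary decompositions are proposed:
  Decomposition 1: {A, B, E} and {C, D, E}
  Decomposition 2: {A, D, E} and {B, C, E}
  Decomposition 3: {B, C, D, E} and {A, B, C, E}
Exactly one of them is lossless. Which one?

Decomposition 1: common = {E}, closure = {D, E} → lossy.
Decomposition 2: common = {E}, closure = {D, E} → lossy.
Decomposition 3: common = {B, C, E}, closure = {B, C, D, E} → lossless.

Decomposition 3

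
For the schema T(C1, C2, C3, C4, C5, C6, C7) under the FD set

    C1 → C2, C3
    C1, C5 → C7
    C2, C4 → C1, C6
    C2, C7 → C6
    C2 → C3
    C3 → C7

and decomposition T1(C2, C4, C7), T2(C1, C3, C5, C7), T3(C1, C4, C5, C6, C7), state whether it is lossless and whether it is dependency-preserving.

Lossless test (chase): Rows 2 and 3 agree on C1; apply C1→C2, C3 and equate their C2, C3 entries. Rows 2 and 3 agree on C2, C7; apply C2, C7→C6 and equate their C6 entries. No row becomes fully distinguished — the join is lossy.
Dependency preservation: the restricted closure of {C1} across the fragments never reaches {C2, C3}, so C1 → C2, C3 cannot be enforced without a join — not preserved.

lossy and not dependency-preserving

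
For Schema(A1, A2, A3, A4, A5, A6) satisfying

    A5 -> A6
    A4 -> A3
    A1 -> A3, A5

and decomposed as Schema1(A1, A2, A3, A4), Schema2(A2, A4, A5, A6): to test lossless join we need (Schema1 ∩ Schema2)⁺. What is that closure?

A2, A3, A4

Schema1 ∩ Schema2 = {A2, A4}.
A4 → A3 applies, adding A3
Closure: {A2, A3, A4}.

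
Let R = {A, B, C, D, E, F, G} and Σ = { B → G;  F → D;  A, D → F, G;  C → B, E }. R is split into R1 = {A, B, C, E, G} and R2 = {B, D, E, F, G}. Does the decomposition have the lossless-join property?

No

Common attributes: R1 ∩ R2 = {B, E, G}.
No dependency enlarges {B, E, G}, so (B, E, G)⁺ = {B, E, G}.
The closure contains neither all of R1 = {A, B, C, E, G} nor all of R2 = {B, D, E, F, G}, so the common attributes are not a superkey of either fragment. The join is lossy.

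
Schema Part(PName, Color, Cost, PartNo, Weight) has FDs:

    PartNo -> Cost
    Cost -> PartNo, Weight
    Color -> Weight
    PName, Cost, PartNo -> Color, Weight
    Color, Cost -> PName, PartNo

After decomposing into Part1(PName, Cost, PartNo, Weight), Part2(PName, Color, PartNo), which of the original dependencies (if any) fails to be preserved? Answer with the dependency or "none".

Check Color → Weight: no single fragment contains all of {Color, Weight}, and the restricted closure of {Color} across the fragments never reaches {Weight}.
PartNo → Cost is preserved.
Cost → PartNo, Weight is preserved.
PName, Cost, PartNo → Color, Weight is preserved.
Color, Cost → PName, PartNo is preserved.

Color -> Weight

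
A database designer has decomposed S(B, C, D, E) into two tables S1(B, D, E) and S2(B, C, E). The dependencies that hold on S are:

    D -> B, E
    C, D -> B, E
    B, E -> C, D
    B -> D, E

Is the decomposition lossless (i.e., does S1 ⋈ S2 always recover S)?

Common attributes: S1 ∩ S2 = {B, E}.
Closure of {B, E}: B, E → C, D applies, adding C, D. So (B, E)⁺ = {B, C, D, E}.
This closure contains every attribute of S1, so S1 ∩ S2 → S1. The join is lossless.

Yes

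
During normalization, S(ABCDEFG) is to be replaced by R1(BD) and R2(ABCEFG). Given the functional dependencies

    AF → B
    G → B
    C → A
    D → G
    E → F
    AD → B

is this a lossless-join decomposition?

Common attributes: R1 ∩ R2 = {B}.
No dependency enlarges {B}, so (B)⁺ = {B}.
The closure contains neither all of R1 = {BD} nor all of R2 = {ABCEFG}, so the common attributes are not a superkey of either fragment. The join is lossy.

No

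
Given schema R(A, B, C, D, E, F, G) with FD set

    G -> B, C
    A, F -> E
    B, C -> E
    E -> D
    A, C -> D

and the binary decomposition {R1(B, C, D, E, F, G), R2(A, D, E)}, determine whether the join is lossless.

Common attributes: R1 ∩ R2 = {D, E}.
No dependency enlarges {D, E}, so (D, E)⁺ = {D, E}.
The closure contains neither all of R1 = {B, C, D, E, F, G} nor all of R2 = {A, D, E}, so the common attributes are not a superkey of either fragment. The join is lossy.

No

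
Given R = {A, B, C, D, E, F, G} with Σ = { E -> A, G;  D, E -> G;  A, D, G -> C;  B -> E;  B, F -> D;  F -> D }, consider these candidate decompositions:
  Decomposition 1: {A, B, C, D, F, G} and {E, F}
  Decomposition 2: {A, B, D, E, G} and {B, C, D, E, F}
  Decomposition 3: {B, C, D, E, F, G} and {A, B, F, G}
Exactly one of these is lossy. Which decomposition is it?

Decomposition 1: common = {F}, closure = {D, F} → lossy.
Decomposition 2: common = {B, D, E}, closure = {A, B, C, D, E, G} → lossless.
Decomposition 3: common = {B, F, G}, closure = {A, B, C, D, E, F, G} → lossless.

Decomposition 1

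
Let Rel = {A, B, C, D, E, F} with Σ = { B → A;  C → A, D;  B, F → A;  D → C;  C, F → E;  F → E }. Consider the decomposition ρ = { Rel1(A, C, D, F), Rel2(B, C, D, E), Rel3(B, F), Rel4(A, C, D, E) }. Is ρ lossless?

Chase test. Columns are A, B, C, D, E, F; row i has aⱼ where attribute j ∈ Reli, else bᵢⱼ.
Initial tableau (one row per fragment):
  row 1: a1 b12 a3 a4 b15 a6
  row 2: b21 a2 a3 a4 a5 b26
  row 3: b31 a2 b33 b34 b35 a6
  row 4: a1 b42 a3 a4 a5 b46
Rows 2 and 3 agree on B; apply B→A and equate their A entries.
Rows 1 and 2 agree on C; apply C→A, D and equate their A, D entries.
Rows 1 and 3 agree on F; apply F→E and equate their E entries.
No row becomes fully distinguished — the join is lossy.

No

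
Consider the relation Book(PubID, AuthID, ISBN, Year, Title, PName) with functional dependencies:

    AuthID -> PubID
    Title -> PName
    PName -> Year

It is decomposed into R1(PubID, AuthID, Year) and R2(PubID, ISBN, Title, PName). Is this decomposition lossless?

No

Common attributes: R1 ∩ R2 = {PubID}.
No dependency enlarges {PubID}, so (PubID)⁺ = {PubID}.
The closure contains neither all of R1 = {PubID, AuthID, Year} nor all of R2 = {PubID, ISBN, Title, PName}, so the common attributes are not a superkey of either fragment. The join is lossy.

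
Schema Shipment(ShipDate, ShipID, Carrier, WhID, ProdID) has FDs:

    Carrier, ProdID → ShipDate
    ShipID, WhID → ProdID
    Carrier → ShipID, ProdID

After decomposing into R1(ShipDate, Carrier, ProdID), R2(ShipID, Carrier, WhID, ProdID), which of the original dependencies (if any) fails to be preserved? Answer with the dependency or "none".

none

Carrier, ProdID → ShipDate lies within R1.
ShipID, WhID → ProdID lies within R2.
Carrier → ShipID, ProdID lies within R2.
Every dependency is enforceable on the fragments, so the decomposition is dependency-preserving.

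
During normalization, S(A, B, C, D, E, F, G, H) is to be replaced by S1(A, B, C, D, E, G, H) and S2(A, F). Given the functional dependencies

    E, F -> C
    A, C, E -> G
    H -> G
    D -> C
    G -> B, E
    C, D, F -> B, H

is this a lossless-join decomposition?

No

Common attributes: S1 ∩ S2 = {A}.
No dependency enlarges {A}, so (A)⁺ = {A}.
The closure contains neither all of S1 = {A, B, C, D, E, G, H} nor all of S2 = {A, F}, so the common attributes are not a superkey of either fragment. The join is lossy.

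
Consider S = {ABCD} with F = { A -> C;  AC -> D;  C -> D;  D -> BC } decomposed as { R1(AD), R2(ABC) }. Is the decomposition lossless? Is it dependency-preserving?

lossless but not dependency-preserving

Lossless test: (A)⁺ = {ABCD}, which contains all of one fragment — lossless.
Dependency preservation: the restricted closure of {C} across the fragments never reaches {D}, so C → D cannot be enforced without a join — not preserved.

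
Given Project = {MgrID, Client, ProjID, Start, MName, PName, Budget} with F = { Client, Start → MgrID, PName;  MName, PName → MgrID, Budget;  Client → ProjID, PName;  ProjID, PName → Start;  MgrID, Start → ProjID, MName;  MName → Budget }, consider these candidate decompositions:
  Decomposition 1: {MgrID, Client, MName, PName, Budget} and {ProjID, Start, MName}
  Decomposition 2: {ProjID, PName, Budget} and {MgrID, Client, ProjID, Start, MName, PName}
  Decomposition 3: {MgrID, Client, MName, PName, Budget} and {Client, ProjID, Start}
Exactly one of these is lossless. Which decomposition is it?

Decomposition 1: common = {MName}, closure = {MName, Budget} → lossy.
Decomposition 2: common = {ProjID, PName}, closure = {ProjID, Start, PName} → lossy.
Decomposition 3: common = {Client}, closure = {MgrID, Client, ProjID, Start, MName, PName, Budget} → lossless.

Decomposition 3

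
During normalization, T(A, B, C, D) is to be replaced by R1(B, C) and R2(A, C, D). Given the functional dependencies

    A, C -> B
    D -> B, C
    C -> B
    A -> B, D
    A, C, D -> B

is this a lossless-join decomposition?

Common attributes: R1 ∩ R2 = {C}.
Closure of {C}: C → B applies, adding B. So (C)⁺ = {B, C}.
This closure contains every attribute of R1, so R1 ∩ R2 → R1. The join is lossless.

Yes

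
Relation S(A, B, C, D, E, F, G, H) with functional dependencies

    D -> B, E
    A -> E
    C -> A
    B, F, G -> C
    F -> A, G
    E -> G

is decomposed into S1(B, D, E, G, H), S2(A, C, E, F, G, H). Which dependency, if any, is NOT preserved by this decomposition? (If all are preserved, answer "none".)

B, F, G -> C

Check B, F, G → C: no single fragment contains all of {B, C, F, G}, and the restricted closure of {B, F, G} across the fragments never reaches {C}.
D → B, E is preserved.
A → E is preserved.
C → A is preserved.
F → A, G is preserved.
E → G is preserved.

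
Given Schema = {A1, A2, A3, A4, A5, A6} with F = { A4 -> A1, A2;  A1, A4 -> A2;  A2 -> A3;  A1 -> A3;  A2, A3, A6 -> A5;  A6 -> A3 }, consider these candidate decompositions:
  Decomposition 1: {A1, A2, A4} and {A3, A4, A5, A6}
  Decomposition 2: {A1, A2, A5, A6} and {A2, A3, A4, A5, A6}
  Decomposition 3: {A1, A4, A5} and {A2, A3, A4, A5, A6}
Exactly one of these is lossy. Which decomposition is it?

Decomposition 1: common = {A4}, closure = {A1, A2, A3, A4} → lossless.
Decomposition 2: common = {A2, A5, A6}, closure = {A2, A3, A5, A6} → lossy.
Decomposition 3: common = {A4, A5}, closure = {A1, A2, A3, A4, A5} → lossless.

Decomposition 2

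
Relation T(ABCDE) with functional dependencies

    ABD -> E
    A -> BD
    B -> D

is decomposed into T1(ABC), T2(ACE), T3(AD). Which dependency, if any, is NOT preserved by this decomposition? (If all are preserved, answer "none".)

B -> D

Check B → D: no single fragment contains all of {BD}, and the restricted closure of {B} across the fragments never reaches {D}.
ABD → E is preserved.
A → BD is preserved.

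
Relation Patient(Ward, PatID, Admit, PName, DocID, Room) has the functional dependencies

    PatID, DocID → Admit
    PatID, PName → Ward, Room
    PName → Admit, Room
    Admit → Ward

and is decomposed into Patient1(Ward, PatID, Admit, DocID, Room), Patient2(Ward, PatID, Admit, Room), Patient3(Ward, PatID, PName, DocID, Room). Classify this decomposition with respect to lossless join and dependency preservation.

lossless but not dependency-preserving

Lossless test (chase): Rows 1 and 3 agree on PatID, DocID; apply PatID, DocID→Admit and equate their Admit entries. Row 3 is now all distinguished symbols — the join is lossless.
Dependency preservation: the restricted closure of {PName} across the fragments never reaches {Admit, Room}, so PName → Admit, Room cannot be enforced without a join — not preserved.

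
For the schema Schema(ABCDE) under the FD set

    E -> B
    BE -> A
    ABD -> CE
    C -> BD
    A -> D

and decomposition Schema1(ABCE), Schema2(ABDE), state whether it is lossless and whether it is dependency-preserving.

Lossless test: (ABE)⁺ = {ABCDE}, which contains all of one fragment — lossless.
Dependency preservation: the restricted closure of {C} across the fragments never reaches {BD}, so C → BD cannot be enforced without a join — not preserved.

lossless but not dependency-preserving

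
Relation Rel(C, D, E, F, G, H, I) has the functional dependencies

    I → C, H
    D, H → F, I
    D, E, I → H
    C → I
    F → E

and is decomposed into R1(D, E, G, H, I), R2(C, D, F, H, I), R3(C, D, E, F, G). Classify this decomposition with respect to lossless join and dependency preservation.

lossless and dependency-preserving

Lossless test (chase): Rows 1 and 2 agree on I; apply I→C, H and equate their C, H entries. Rows 1 and 2 agree on D, H; apply D, H→F, I and equate their F, I entries. Rows 1 and 3 agree on C; apply C→I and equate their I entries. Rows 1 and 2 agree on F; apply F→E and equate their E entries. Rows 1 and 3 agree on I; apply I→C, H and equate their C, H entries. Row 1 is now all distinguished symbols — the join is lossless.
Dependency preservation: every FD's attributes lie within a single fragment, so each can be enforced locally — preserved.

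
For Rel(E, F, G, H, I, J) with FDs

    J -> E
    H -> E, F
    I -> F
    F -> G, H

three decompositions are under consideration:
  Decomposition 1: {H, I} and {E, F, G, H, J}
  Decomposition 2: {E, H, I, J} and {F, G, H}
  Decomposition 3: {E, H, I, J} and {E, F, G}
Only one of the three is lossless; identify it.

Decomposition 1: common = {H}, closure = {E, F, G, H} → lossy.
Decomposition 2: common = {H}, closure = {E, F, G, H} → lossless.
Decomposition 3: common = {E}, closure = {E} → lossy.

Decomposition 2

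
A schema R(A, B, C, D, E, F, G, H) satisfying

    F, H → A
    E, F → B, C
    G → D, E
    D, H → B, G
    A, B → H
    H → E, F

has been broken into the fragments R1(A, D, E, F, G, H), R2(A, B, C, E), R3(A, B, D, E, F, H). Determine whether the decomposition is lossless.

Chase test. Columns are A, B, C, D, E, F, G, H; row i has aⱼ where attribute j ∈ Ri, else bᵢⱼ.
Initial tableau (one row per fragment):
  row 1: a1 b12 b13 a4 a5 a6 a7 a8
  row 2: a1 a2 a3 b24 a5 b26 b27 b28
  row 3: a1 a2 b33 a4 a5 a6 b37 a8
Rows 1 and 3 agree on E, F; apply E, F→B, C and equate their B, C entries.
Rows 1 and 3 agree on D, H; apply D, H→B, G and equate their B, G entries.
Rows 1 and 2 agree on A, B; apply A, B→H and equate their H entries.
Rows 1 and 2 agree on H; apply H→E, F and equate their E, F entries.
Rows 1 and 2 agree on E, F; apply E, F→B, C and equate their B, C entries.
Row 1 is now all distinguished symbols — the join is lossless.

Yes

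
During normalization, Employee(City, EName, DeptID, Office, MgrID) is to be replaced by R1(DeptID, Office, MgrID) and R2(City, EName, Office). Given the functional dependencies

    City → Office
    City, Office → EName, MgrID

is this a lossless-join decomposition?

No

Common attributes: R1 ∩ R2 = {Office}.
No dependency enlarges {Office}, so (Office)⁺ = {Office}.
The closure contains neither all of R1 = {DeptID, Office, MgrID} nor all of R2 = {City, EName, Office}, so the common attributes are not a superkey of either fragment. The join is lossy.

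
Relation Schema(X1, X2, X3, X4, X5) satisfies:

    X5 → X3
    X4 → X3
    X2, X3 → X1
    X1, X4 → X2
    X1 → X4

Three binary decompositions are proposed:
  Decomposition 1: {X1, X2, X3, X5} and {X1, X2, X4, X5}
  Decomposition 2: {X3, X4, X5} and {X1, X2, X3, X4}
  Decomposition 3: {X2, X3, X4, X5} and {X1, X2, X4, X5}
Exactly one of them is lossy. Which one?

Decomposition 2

Decomposition 1: common = {X1, X2, X5}, closure = {X1, X2, X3, X4, X5} → lossless.
Decomposition 2: common = {X3, X4}, closure = {X3, X4} → lossy.
Decomposition 3: common = {X2, X4, X5}, closure = {X1, X2, X3, X4, X5} → lossless.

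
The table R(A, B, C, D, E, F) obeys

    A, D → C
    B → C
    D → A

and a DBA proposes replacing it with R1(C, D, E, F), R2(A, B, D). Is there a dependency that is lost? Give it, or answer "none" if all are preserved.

Check B → C: no single fragment contains all of {B, C}, and the restricted closure of {B} across the fragments never reaches {C}.
A, D → C is preserved.
D → A is preserved.

B → C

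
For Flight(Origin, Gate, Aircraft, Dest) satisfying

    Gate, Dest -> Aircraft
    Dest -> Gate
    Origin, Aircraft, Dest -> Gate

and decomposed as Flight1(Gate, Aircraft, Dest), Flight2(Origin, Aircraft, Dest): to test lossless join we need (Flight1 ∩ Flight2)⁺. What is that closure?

Flight1 ∩ Flight2 = {Aircraft, Dest}.
Dest → Gate applies, adding Gate
Closure: {Gate, Aircraft, Dest}.

Gate, Aircraft, Dest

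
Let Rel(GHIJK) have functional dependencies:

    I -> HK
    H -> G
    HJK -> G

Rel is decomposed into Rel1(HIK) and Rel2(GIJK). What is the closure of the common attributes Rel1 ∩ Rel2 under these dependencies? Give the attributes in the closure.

Rel1 ∩ Rel2 = {IK}.
I → HK applies, adding H
H → G applies, adding G
Closure: {GHIK}.

GHIK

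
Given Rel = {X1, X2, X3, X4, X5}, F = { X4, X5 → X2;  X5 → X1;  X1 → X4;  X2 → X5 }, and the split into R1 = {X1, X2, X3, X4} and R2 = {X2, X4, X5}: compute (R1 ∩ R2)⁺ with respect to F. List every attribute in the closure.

R1 ∩ R2 = {X2, X4}.
X2 → X5 applies, adding X5
X5 → X1 applies, adding X1
Closure: {X1, X2, X4, X5}.

X1, X2, X4, X5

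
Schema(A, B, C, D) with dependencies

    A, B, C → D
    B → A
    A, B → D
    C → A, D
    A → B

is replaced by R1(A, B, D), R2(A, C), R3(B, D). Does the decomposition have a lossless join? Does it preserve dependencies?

lossless and dependency-preserving

Lossless test (chase): Rows 1 and 3 agree on B; apply B→A and equate their A entries. Rows 1 and 2 agree on A; apply A→B and equate their B entries. Rows 1 and 2 agree on A, B; apply A, B→D and equate their D entries. Row 2 is now all distinguished symbols — the join is lossless.
Dependency preservation: A, B, C → D; C → A, D are not contained in any single fragment, but the restricted closure of each left-hand side across the fragments still reaches the right-hand side; the remaining FDs each lie inside some fragment. All dependencies are preserved.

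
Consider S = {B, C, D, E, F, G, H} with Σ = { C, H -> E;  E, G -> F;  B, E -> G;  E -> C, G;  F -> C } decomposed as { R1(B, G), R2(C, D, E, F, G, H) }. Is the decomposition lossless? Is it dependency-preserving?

lossy but dependency-preserving

Lossless test: (G)⁺ = {G}, which is a superkey of neither fragment — lossy.
Dependency preservation: B, E → G is not contained in any single fragment, but the restricted closure of its left-hand side across the fragments still reaches the right-hand side; the remaining FDs each lie inside some fragment. All dependencies are preserved.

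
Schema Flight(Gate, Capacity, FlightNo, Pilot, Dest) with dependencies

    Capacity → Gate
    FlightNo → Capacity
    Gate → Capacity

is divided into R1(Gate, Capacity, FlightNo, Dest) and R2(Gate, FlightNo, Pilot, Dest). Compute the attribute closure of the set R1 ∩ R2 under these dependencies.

R1 ∩ R2 = {Gate, FlightNo, Dest}.
FlightNo → Capacity applies, adding Capacity
Closure: {Gate, Capacity, FlightNo, Dest}.

Gate, Capacity, FlightNo, Dest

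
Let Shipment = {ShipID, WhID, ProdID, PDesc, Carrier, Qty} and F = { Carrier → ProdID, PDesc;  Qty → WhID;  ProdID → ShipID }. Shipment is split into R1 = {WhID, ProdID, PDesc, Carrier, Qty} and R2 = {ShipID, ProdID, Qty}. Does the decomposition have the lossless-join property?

Yes

Common attributes: R1 ∩ R2 = {ProdID, Qty}.
Closure of {ProdID, Qty}: Qty → WhID applies, adding WhID; ProdID → ShipID applies, adding ShipID. So (ProdID, Qty)⁺ = {ShipID, WhID, ProdID, Qty}.
This closure contains every attribute of R2, so R1 ∩ R2 → R2. The join is lossless.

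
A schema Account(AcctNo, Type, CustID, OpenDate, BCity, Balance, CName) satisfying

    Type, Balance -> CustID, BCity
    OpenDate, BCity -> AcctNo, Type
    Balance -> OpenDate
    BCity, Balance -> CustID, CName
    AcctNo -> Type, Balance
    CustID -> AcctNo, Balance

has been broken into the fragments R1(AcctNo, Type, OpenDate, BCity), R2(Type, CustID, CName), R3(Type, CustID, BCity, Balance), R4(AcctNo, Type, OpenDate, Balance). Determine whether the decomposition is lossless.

Chase test. Columns are AcctNo, Type, CustID, OpenDate, BCity, Balance, CName; row i has aⱼ where attribute j ∈ Ri, else bᵢⱼ.
Initial tableau (one row per fragment):
  row 1: a1 a2 b13 a4 a5 b16 b17
  row 2: b21 a2 a3 b24 b25 b26 a7
  row 3: b31 a2 a3 b34 a5 a6 b37
  row 4: a1 a2 b43 a4 b45 a6 b47
Rows 3 and 4 agree on Type, Balance; apply Type, Balance→CustID, BCity and equate their CustID, BCity entries.
Rows 3 and 4 agree on Balance; apply Balance→OpenDate and equate their OpenDate entries.
Rows 3 and 4 agree on BCity, Balance; apply BCity, Balance→CustID, CName and equate their CustID, CName entries.
Rows 1 and 4 agree on AcctNo; apply AcctNo→Type, Balance and equate their Type, Balance entries.
Rows 2 and 3 agree on CustID; apply CustID→AcctNo, Balance and equate their AcctNo, Balance entries.
Rows 2 and 4 agree on CustID; apply CustID→AcctNo, Balance and equate their AcctNo, Balance entries.
Rows 1 and 2 agree on Type, Balance; apply Type, Balance→CustID, BCity and equate their CustID, BCity entries.
Rows 1 and 2 agree on Balance; apply Balance→OpenDate and equate their OpenDate entries.
Rows 1 and 2 agree on BCity, Balance; apply BCity, Balance→CustID, CName and equate their CustID, CName entries.
Rows 1 and 3 agree on BCity, Balance; apply BCity, Balance→CustID, CName and equate their CustID, CName entries.
Row 1 is now all distinguished symbols — the join is lossless.

Yes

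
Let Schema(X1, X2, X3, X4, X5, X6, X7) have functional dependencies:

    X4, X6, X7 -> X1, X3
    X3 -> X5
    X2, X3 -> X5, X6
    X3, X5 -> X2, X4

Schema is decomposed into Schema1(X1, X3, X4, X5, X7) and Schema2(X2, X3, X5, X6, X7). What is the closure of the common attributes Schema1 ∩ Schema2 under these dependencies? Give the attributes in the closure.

X1, X2, X3, X4, X5, X6, X7

Schema1 ∩ Schema2 = {X3, X5, X7}.
X3, X5 → X2, X4 applies, adding X2, X4
X2, X3 → X5, X6 applies, adding X6
X4, X6, X7 → X1, X3 applies, adding X1
Closure: {X1, X2, X3, X4, X5, X6, X7}.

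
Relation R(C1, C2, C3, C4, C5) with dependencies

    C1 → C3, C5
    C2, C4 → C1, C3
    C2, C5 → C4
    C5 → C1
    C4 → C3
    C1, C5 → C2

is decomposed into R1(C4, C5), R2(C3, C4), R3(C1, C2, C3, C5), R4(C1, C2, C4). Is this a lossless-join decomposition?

Chase test. Columns are C1, C2, C3, C4, C5; row i has aⱼ where attribute j ∈ Ri, else bᵢⱼ.
Initial tableau (one row per fragment):
  row 1: b11 b12 b13 a4 a5
  row 2: b21 b22 a3 a4 b25
  row 3: a1 a2 a3 b34 a5
  row 4: a1 a2 b43 a4 b45
Rows 3 and 4 agree on C1; apply C1→C3, C5 and equate their C3, C5 entries.
Rows 3 and 4 agree on C2, C5; apply C2, C5→C4 and equate their C4 entries.
Rows 1 and 3 agree on C5; apply C5→C1 and equate their C1 entries.
Rows 1 and 2 agree on C4; apply C4→C3 and equate their C3 entries.
Rows 1 and 3 agree on C1, C5; apply C1, C5→C2 and equate their C2 entries.
Row 1 is now all distinguished symbols — the join is lossless.

Yes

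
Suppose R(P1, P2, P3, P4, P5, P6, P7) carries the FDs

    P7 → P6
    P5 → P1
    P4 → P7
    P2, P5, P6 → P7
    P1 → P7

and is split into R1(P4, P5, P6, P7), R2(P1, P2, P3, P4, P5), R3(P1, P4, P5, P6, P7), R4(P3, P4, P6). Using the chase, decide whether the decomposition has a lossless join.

Chase test. Columns are P1, P2, P3, P4, P5, P6, P7; row i has aⱼ where attribute j ∈ Ri, else bᵢⱼ.
Initial tableau (one row per fragment):
  row 1: b11 b12 b13 a4 a5 a6 a7
  row 2: a1 a2 a3 a4 a5 b26 b27
  row 3: a1 b32 b33 a4 a5 a6 a7
  row 4: b41 b42 a3 a4 b45 a6 b47
Rows 1 and 2 agree on P5; apply P5→P1 and equate their P1 entries.
Rows 1 and 2 agree on P4; apply P4→P7 and equate their P7 entries.
Rows 1 and 4 agree on P4; apply P4→P7 and equate their P7 entries.
Rows 1 and 2 agree on P7; apply P7→P6 and equate their P6 entries.
Row 2 is now all distinguished symbols — the join is lossless.

Yes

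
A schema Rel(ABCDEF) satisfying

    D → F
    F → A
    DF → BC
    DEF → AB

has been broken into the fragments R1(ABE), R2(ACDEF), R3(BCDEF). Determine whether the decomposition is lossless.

Chase test. Columns are ABCDEF; row i has aⱼ where attribute j ∈ Ri, else bᵢⱼ.
Initial tableau (one row per fragment):
  row 1: a1 a2 b13 b14 a5 b16
  row 2: a1 b22 a3 a4 a5 a6
  row 3: b31 a2 a3 a4 a5 a6
Rows 2 and 3 agree on F; apply F→A and equate their A entries.
Rows 2 and 3 agree on DF; apply DF→BC and equate their BC entries.
Row 2 is now all distinguished symbols — the join is lossless.

Yes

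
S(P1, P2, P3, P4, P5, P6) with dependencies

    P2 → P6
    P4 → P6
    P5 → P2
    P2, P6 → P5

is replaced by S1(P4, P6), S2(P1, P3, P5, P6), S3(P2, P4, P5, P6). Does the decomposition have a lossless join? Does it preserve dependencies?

Lossless test (chase): Rows 2 and 3 agree on P5; apply P5→P2 and equate their P2 entries. No row becomes fully distinguished — the join is lossy.
Dependency preservation: every FD's attributes lie within a single fragment, so each can be enforced locally — preserved.

lossy but dependency-preserving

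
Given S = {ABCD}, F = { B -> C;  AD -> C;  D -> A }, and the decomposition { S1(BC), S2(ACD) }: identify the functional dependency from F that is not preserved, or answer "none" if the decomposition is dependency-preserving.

none

B → C lies within S1.
AD → C lies within S2.
D → A lies within S2.
Every dependency is enforceable on the fragments, so the decomposition is dependency-preserving.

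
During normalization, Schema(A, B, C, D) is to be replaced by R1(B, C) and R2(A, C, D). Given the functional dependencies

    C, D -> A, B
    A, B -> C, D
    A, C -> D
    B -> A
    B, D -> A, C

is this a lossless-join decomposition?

Common attributes: R1 ∩ R2 = {C}.
No dependency enlarges {C}, so (C)⁺ = {C}.
The closure contains neither all of R1 = {B, C} nor all of R2 = {A, C, D}, so the common attributes are not a superkey of either fragment. The join is lossy.

No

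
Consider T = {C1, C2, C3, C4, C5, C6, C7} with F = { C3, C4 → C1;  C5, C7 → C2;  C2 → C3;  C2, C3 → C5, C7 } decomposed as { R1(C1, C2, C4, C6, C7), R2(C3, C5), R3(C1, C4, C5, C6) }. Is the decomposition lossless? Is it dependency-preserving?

lossy and not dependency-preserving

Lossless test (chase): applying each FD to every pair of rows produces no changes in the tableau, so no row becomes fully distinguished — the join is lossy.
Dependency preservation: the restricted closure of {C3, C4} across the fragments never reaches {C1}, so C3, C4 → C1 cannot be enforced without a join — not preserved.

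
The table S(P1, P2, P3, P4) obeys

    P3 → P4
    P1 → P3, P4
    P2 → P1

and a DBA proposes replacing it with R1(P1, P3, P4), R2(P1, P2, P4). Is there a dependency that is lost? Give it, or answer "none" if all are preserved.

none

P3 → P4 lies within R1.
P1 → P3, P4 lies within R1.
P2 → P1 lies within R2.
Every dependency is enforceable on the fragments, so the decomposition is dependency-preserving.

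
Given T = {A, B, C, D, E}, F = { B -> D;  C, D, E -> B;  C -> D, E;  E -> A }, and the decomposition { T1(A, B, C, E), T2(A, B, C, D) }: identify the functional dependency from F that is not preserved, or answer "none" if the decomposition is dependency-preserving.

B → D lies within T2.
C, D, E → B: restricted closure across fragments reaches B.
C → D, E: restricted closure across fragments reaches D, E.
E → A lies within T1.
Every dependency is enforceable on the fragments, so the decomposition is dependency-preserving.

none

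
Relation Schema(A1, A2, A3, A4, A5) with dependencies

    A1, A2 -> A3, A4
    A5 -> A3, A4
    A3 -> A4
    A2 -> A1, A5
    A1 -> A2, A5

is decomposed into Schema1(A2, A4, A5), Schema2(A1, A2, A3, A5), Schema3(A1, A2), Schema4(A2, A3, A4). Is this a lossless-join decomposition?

Yes

Chase test. Columns are A1, A2, A3, A4, A5; row i has aⱼ where attribute j ∈ Schemai, else bᵢⱼ.
Initial tableau (one row per fragment):
  row 1: b11 a2 b13 a4 a5
  row 2: a1 a2 a3 b24 a5
  row 3: a1 a2 b33 b34 b35
  row 4: b41 a2 a3 a4 b45
Rows 2 and 3 agree on A1, A2; apply A1, A2→A3, A4 and equate their A3, A4 entries.
Rows 1 and 2 agree on A5; apply A5→A3, A4 and equate their A3, A4 entries.
Rows 1 and 2 agree on A2; apply A2→A1, A5 and equate their A1, A5 entries.
Rows 1 and 3 agree on A2; apply A2→A1, A5 and equate their A1, A5 entries.
Rows 1 and 4 agree on A2; apply A2→A1, A5 and equate their A1, A5 entries.
Row 1 is now all distinguished symbols — the join is lossless.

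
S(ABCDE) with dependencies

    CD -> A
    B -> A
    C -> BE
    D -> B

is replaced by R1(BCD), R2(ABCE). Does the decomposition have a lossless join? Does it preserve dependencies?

lossless and dependency-preserving

Lossless test: (BC)⁺ = {ABCE}, which contains all of one fragment — lossless.
Dependency preservation: CD → A is not contained in any single fragment, but the restricted closure of its left-hand side across the fragments still reaches the right-hand side; the remaining FDs each lie inside some fragment. All dependencies are preserved.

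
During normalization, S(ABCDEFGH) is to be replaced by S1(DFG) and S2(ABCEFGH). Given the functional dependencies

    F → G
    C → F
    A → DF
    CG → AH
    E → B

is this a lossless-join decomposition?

No

Common attributes: S1 ∩ S2 = {FG}.
No dependency enlarges {FG}, so (FG)⁺ = {FG}.
The closure contains neither all of S1 = {DFG} nor all of S2 = {ABCEFGH}, so the common attributes are not a superkey of either fragment. The join is lossy.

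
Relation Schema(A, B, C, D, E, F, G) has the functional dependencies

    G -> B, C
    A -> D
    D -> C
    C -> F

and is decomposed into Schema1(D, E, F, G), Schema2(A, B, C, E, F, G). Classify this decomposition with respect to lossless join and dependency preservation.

lossy and not dependency-preserving

Lossless test: (E, F, G)⁺ = {B, C, E, F, G}, which is a superkey of neither fragment — lossy.
Dependency preservation: the restricted closure of {A} across the fragments never reaches {D}, so A → D cannot be enforced without a join — not preserved.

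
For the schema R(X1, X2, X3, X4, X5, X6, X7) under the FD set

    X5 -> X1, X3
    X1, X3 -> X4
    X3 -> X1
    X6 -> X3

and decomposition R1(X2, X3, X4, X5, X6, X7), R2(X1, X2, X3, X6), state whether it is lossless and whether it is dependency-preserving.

lossless and dependency-preserving

Lossless test: (X2, X3, X6)⁺ = {X1, X2, X3, X4, X6}, which contains all of one fragment — lossless.
Dependency preservation: X5 → X1, X3; X1, X3 → X4 are not contained in any single fragment, but the restricted closure of each left-hand side across the fragments still reaches the right-hand side; the remaining FDs each lie inside some fragment. All dependencies are preserved.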